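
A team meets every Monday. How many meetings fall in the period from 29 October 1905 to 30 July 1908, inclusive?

144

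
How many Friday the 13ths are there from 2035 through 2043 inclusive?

Friday-the-13ths by year:
2035: Apr, Jul
2036: Jun
2037: Feb, Mar, Nov
2038: Aug
2039: May
2040: Jan, Apr, Jul
2041: Sep, Dec
2042: Jun
2043: Feb, Mar, Nov

17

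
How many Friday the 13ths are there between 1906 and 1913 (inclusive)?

Friday-the-13ths by year:
1906: Apr, Jul
1907: Sep, Dec
1908: Mar, Nov
1909: Aug
1910: May
1911: Jan, Oct
1912: Sep, Dec
1913: Jun

13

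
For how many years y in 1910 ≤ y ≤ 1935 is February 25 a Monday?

Day of week of February 25 in each year:
1910: Fri, 1911: Sat, 1912: Sun, 1913: Tue, 1914: Wed, 1915: Thu, 1916: Fri, 1917: Sun, 1918: Mon ✓, 1919: Tue, 1920: Wed, 1921: Fri, 1922: Sat, 1923: Sun, 1924: Mon ✓, 1925: Wed, 1926: Thu, 1927: Fri, 1928: Sat, 1929: Mon ✓, 1930: Tue, 1931: Wed, 1932: Thu, 1933: Sat, 1934: Sun, 1935: Mon ✓
Mondays: 1918, 1924, 1929, 1935.

4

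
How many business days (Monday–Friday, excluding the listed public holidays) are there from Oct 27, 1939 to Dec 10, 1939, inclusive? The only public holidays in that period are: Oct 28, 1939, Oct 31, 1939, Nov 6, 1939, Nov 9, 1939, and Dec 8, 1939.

Oct 27, 1939 is a Friday.
The range spans 45 days (inclusive of both endpoints).
45 = 7 × 6 + 3, so there are 6 full weeks plus 3 extra days.
Each full week contributes 5 weekdays (Mon–Fri): 6 × 5 = 30.
The 3 extra days are Fri, Sat, Sun — 1 of them qualifies.
Total: 30 + 1 = 31.
Holidays: Oct 28, 1939 (Sat); Oct 31, 1939 (Tue); Nov 6, 1939 (Mon); Nov 9, 1939 (Thu); Dec 8, 1939 (Fri).
4 of the 5 holidays fall on weekdays; the rest are weekends and were already excluded.
Business days: 31 − 4 = 27.

27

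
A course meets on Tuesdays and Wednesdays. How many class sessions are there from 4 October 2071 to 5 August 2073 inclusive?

4 October 2071 is a Sunday.
That's 672 days from start to end, counting both.
672 = 7 × 96, so the span is exactly 96 full weeks.
Each full week contributes 2 days from the set (Tue, Wed): 96 × 2 = 192.

192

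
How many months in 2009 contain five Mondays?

4

A month has five Mondays exactly when Monday falls within its first (length − 28) days.
Jan: 31 days, starts Thu → 5 of Thu, Fri, Sat
Feb: 28 days, starts Sun → 5 of (none)
Mar: 31 days, starts Sun → 5 of Sun, Mon, Tue ✓
Apr: 30 days, starts Wed → 5 of Wed, Thu
May: 31 days, starts Fri → 5 of Fri, Sat, Sun
Jun: 30 days, starts Mon → 5 of Mon, Tue ✓
Jul: 31 days, starts Wed → 5 of Wed, Thu, Fri
Aug: 31 days, starts Sat → 5 of Sat, Sun, Mon ✓
Sep: 30 days, starts Tue → 5 of Tue, Wed
Oct: 31 days, starts Thu → 5 of Thu, Fri, Sat
Nov: 30 days, starts Sun → 5 of Sun, Mon ✓
Dec: 31 days, starts Tue → 5 of Tue, Wed, Thu
Months with five Mondays: Mar, Jun, Aug, Nov.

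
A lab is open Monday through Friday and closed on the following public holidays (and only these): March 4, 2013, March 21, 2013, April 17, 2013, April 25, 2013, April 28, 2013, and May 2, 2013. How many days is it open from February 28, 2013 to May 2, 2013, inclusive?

February 28, 2013 is a Thursday.
That's 64 days from start to end, counting both.
64 = 7 × 9 + 1, so there are 9 full weeks plus 1 extra day.
Each full week contributes 5 weekdays (Mon–Fri): 9 × 5 = 45.
The 1 extra day is Thu — 1 of them qualifies.
Total: 45 + 1 = 46.
Holidays: March 4, 2013 (Mon); March 21, 2013 (Thu); April 17, 2013 (Wed); April 25, 2013 (Thu); April 28, 2013 (Sun); May 2, 2013 (Thu).
5 of the 6 holidays fall on weekdays; the rest are weekends and were already excluded.
Business days: 46 − 5 = 41.

41 business days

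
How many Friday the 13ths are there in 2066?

The 13th falls on a Friday when the month's 13th has weekday Fri.
Jan 13 is Wed; Feb 13 is Sat; Mar 13 is Sat; Apr 13 is Tue; May 13 is Thu; Jun 13 is Sun; Jul 13 is Tue; Aug 13 is Fri ✓; Sep 13 is Mon; Oct 13 is Wed; Nov 13 is Sat; Dec 13 is Mon.
Friday the 13ths: Aug.

1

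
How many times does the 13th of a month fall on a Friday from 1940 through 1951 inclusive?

Friday-the-13ths by year:
1940: Sep, Dec
1941: Jun
1942: Feb, Mar, Nov
1943: Aug
1944: Oct
1945: Apr, Jul
1946: Sep, Dec
1947: Jun
1948: Feb, Aug
1949: May
1950: Jan, Oct
1951: Apr, Jul

20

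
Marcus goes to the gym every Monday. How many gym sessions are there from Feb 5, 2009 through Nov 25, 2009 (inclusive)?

42

Feb 5, 2009 is a Thursday.
From Feb 5, 2009 to Nov 25, 2009 is 294 days inclusive.
294 = 7 × 42, so the span is exactly 42 full weeks.
Each full week contributes one Monday: 42 so far.
Total: 42.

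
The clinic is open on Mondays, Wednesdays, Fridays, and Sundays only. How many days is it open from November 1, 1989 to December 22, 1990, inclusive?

November 1, 1989 is a Wednesday.
From November 1, 1989 to December 22, 1990 is 417 days inclusive.
417 = 7 × 59 + 4, so there are 59 full weeks plus 4 extra days.
Each full week contributes 4 days from the set (Mon, Wed, Fri, Sun): 59 × 4 = 236.
The 4 extra days are Wed, Thu, Fri, Sat — 2 of them qualify.
Total: 236 + 2 = 238.

238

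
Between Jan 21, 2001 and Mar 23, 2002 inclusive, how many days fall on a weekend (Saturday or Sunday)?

122

Jan 21, 2001 is a Sunday.
The range spans 427 days (inclusive of both endpoints).
427 = 7 × 61, so the span is exactly 61 full weeks.
Each full week contributes 2 weekend days (Sat, Sun): 61 × 2 = 122.
Total: 122.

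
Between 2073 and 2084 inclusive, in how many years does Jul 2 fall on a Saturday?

1

Day of week of July 2 in each year:
2073: Sun, 2074: Mon, 2075: Tue, 2076: Thu, 2077: Fri, 2078: Sat ✓, 2079: Sun, 2080: Tue, 2081: Wed, 2082: Thu, 2083: Fri, 2084: Sun
Saturdays: 2078.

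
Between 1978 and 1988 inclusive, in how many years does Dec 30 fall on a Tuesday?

2

Day of week of December 30 in each year:
1978: Sat, 1979: Sun, 1980: Tue ✓, 1981: Wed, 1982: Thu, 1983: Fri, 1984: Sun, 1985: Mon, 1986: Tue ✓, 1987: Wed, 1988: Fri
Tuesdays: 1980, 1986.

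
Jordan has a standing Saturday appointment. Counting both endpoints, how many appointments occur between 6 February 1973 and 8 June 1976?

6 February 1973 is a Tuesday.
The range spans 1219 days (inclusive of both endpoints).
1219 = 7 × 174 + 1, so there are 174 full weeks plus 1 extra day.
Each full week contributes one Saturday: 174 so far.
The 1 extra day is Tuesday — none qualify.
Total: 174 + 0 = 174.

174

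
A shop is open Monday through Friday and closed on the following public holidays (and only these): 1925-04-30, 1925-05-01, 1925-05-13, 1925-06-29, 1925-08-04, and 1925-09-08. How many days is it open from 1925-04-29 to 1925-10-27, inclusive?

124

1925-04-29 is a Wednesday.
The range spans 182 days (inclusive of both endpoints).
182 = 7 × 26, so the span is exactly 26 full weeks.
Each full week contributes 5 weekdays (Mon–Fri): 26 × 5 = 130.
Total: 130.
Holidays: 1925-04-30 (Thu); 1925-05-01 (Fri); 1925-05-13 (Wed); 1925-06-29 (Mon); 1925-08-04 (Tue); 1925-09-08 (Tue).
All 6 holidays fall on weekdays, so subtract 6.
Business days: 130 − 6 = 124.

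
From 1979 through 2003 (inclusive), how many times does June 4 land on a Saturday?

3

Day of week of June 4 in each year:
1979: Mon, 1980: Wed, 1981: Thu, 1982: Fri, 1983: Sat ✓, 1984: Mon, 1985: Tue, 1986: Wed, 1987: Thu, 1988: Sat ✓, 1989: Sun, 1990: Mon, 1991: Tue, 1992: Thu, 1993: Fri, 1994: Sat ✓, 1995: Sun, 1996: Tue, 1997: Wed, 1998: Thu, 1999: Fri, 2000: Sun, 2001: Mon, 2002: Tue, 2003: Wed
Saturdays: 1983, 1988, 1994.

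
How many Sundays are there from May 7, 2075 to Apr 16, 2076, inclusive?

May 7, 2075 is a Tuesday.
That's 346 days from start to end, counting both.
346 = 7 × 49 + 3, so there are 49 full weeks plus 3 extra days.
Each full week contributes one Sunday: 49 so far.
The 3 extra days are Tuesday, Wednesday, Thursday — none qualify.
Total: 49 + 0 = 49.

49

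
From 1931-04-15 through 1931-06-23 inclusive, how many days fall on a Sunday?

1931-04-15 is a Wednesday.
That's 70 days from start to end, counting both.
70 = 7 × 10, so the span is exactly 10 full weeks.
Each full week contributes one Sunday: 10 so far.

10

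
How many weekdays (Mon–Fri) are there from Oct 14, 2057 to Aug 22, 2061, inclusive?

1006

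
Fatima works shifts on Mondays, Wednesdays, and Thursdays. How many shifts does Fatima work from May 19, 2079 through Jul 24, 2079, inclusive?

May 19, 2079 is a Friday.
From May 19, 2079 to Jul 24, 2079 is 67 days inclusive.
67 = 7 × 9 + 4, so there are 9 full weeks plus 4 extra days.
Each full week contributes 3 days from the set (Mon, Wed, Thu): 9 × 3 = 27.
The 4 extra days are Fri, Sat, Sun, Mon — 1 of them qualifies.
Total: 27 + 1 = 28.

28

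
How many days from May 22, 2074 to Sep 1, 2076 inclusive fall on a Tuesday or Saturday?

May 22, 2074 is a Tuesday.
That's 834 days from start to end, counting both.
834 = 7 × 119 + 1, so there are 119 full weeks plus 1 extra day.
Each full week contributes 2 days from the set (Tue, Sat): 119 × 2 = 238.
The 1 extra day is Tuesday — 1 of them qualifies.
Total: 238 + 1 = 239.

239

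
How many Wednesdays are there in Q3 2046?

13

1 July 2046 is a Sunday.
From 1 July 2046 to 30 September 2046 is 92 days inclusive.
92 = 7 × 13 + 1, so there are 13 full weeks plus 1 extra day.
Each full week contributes one Wednesday: 13 so far.
The 1 extra day is Sunday — none qualify.
Total: 13 + 0 = 13.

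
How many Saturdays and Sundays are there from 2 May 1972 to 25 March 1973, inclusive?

94

2 May 1972 is a Tuesday.
That's 328 days from start to end, counting both.
328 = 7 × 46 + 6, so there are 46 full weeks plus 6 extra days.
Each full week contributes 2 weekend days (Sat, Sun): 46 × 2 = 92.
The 6 extra days are Tuesday, Wednesday, Thursday, Friday, Saturday, Sunday — 2 of them qualify.
Total: 92 + 2 = 94.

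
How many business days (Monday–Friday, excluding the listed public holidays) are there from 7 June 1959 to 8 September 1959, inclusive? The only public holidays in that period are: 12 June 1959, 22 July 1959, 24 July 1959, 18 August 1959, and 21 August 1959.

62

7 June 1959 is a Sunday.
The range spans 94 days (inclusive of both endpoints).
94 = 7 × 13 + 3, so there are 13 full weeks plus 3 extra days.
Each full week contributes 5 weekdays (Mon–Fri): 13 × 5 = 65.
The 3 extra days are Sunday, Monday, Tuesday — 2 of them qualify.
Total: 65 + 2 = 67.
Holidays: 12 June 1959 (Fri); 22 July 1959 (Wed); 24 July 1959 (Fri); 18 August 1959 (Tue); 21 August 1959 (Fri).
All 5 holidays fall on weekdays, so subtract 5.
Business days: 67 − 5 = 62.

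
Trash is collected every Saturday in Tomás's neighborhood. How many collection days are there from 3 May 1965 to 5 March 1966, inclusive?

44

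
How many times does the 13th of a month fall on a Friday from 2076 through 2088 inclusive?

21

Friday-the-13ths by year:
2076: Mar, Nov
2077: Aug
2078: May
2079: Jan, Oct
2080: Sep, Dec
2081: Jun
2082: Feb, Mar, Nov
2083: Aug
2084: Oct
2085: Apr, Jul
2086: Sep, Dec
2087: Jun
2088: Feb, Aug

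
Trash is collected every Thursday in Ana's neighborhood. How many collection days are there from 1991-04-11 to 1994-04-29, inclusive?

160 Thursdays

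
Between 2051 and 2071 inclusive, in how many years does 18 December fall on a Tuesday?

3

Day of week of December 18 in each year:
2051: Mon, 2052: Wed, 2053: Thu, 2054: Fri, 2055: Sat, 2056: Mon, 2057: Tue ✓, 2058: Wed, 2059: Thu, 2060: Sat, 2061: Sun, 2062: Mon, 2063: Tue ✓, 2064: Thu, 2065: Fri, 2066: Sat, 2067: Sun, 2068: Tue ✓, 2069: Wed, 2070: Thu, 2071: Fri
Tuesdays: 2057, 2063, 2068.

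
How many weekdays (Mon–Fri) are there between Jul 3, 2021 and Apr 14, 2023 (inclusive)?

465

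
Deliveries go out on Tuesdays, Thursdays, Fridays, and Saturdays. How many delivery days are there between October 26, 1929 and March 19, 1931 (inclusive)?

October 26, 1929 is a Saturday.
From October 26, 1929 to March 19, 1931 is 510 days inclusive.
510 = 7 × 72 + 6, so there are 72 full weeks plus 6 extra days.
Each full week contributes 4 days from the set (Tue, Thu, Fri, Sat): 72 × 4 = 288.
The 6 extra days are Saturday, Sunday, Monday, Tuesday, Wednesday, Thursday — 3 of them qualify.
Total: 288 + 3 = 291.

291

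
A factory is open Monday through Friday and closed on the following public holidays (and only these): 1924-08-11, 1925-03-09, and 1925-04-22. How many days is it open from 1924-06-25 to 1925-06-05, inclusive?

1924-06-25 is a Wednesday.
That's 346 days from start to end, counting both.
346 = 7 × 49 + 3, so there are 49 full weeks plus 3 extra days.
Each full week contributes 5 weekdays (Mon–Fri): 49 × 5 = 245.
The 3 extra days are Wed, Thu, Fri — 3 of them qualify.
Total: 245 + 3 = 248.
Holidays: 1924-08-11 (Mon); 1925-03-09 (Mon); 1925-04-22 (Wed).
All 3 holidays fall on weekdays, so subtract 3.
Business days: 248 − 3 = 245.

245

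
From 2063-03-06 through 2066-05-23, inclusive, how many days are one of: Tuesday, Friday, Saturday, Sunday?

672

2063-03-06 is a Tuesday.
From 2063-03-06 to 2066-05-23 is 1175 days inclusive.
1175 = 7 × 167 + 6, so there are 167 full weeks plus 6 extra days.
Each full week contributes 4 days from the set (Tue, Fri, Sat, Sun): 167 × 4 = 668.
The 6 extra days are Tuesday, Wednesday, Thursday, Friday, Saturday, Sunday — 4 of them qualify.
Total: 668 + 4 = 672.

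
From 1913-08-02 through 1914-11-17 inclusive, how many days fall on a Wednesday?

67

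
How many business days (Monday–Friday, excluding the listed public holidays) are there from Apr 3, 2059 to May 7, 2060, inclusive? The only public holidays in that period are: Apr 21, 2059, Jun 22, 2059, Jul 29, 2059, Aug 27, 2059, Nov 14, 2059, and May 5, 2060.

282

Apr 3, 2059 is a Thursday.
The range spans 401 days (inclusive of both endpoints).
401 = 7 × 57 + 2, so there are 57 full weeks plus 2 extra days.
Each full week contributes 5 weekdays (Mon–Fri): 57 × 5 = 285.
The 2 extra days are Thu, Fri — 2 of them qualify.
Total: 285 + 2 = 287.
Holidays: Apr 21, 2059 (Mon); Jun 22, 2059 (Sun); Jul 29, 2059 (Tue); Aug 27, 2059 (Wed); Nov 14, 2059 (Fri); May 5, 2060 (Wed).
5 of the 6 holidays fall on weekdays; the rest are weekends and were already excluded.
Business days: 287 − 5 = 282.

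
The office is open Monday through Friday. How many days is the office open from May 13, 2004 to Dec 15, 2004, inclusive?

May 13, 2004 is a Thursday.
From May 13, 2004 to Dec 15, 2004 is 217 days inclusive.
217 = 7 × 31, so the span is exactly 31 full weeks.
Each full week contributes 5 weekdays (Mon–Fri): 31 × 5 = 155.
Total: 155.

155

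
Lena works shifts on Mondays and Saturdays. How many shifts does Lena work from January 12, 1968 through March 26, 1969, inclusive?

126

January 12, 1968 is a Friday.
The range spans 440 days (inclusive of both endpoints).
440 = 7 × 62 + 6, so there are 62 full weeks plus 6 extra days.
Each full week contributes 2 days from the set (Mon, Sat): 62 × 2 = 124.
The 6 extra days are Fri, Sat, Sun, Mon, Tue, Wed — 2 of them qualify.
Total: 124 + 2 = 126.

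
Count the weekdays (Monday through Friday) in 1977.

260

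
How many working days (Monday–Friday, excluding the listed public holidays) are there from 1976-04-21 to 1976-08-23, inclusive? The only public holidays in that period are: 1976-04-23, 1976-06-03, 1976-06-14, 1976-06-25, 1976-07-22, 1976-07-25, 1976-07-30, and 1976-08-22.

1976-04-21 is a Wednesday.
The range spans 125 days (inclusive of both endpoints).
125 = 7 × 17 + 6, so there are 17 full weeks plus 6 extra days.
Each full week contributes 5 weekdays (Mon–Fri): 17 × 5 = 85.
The 6 extra days are Wednesday, Thursday, Friday, Saturday, Sunday, Monday — 4 of them qualify.
Total: 85 + 4 = 89.
Holidays: 1976-04-23 (Fri); 1976-06-03 (Thu); 1976-06-14 (Mon); 1976-06-25 (Fri); 1976-07-22 (Thu); 1976-07-25 (Sun); 1976-07-30 (Fri); 1976-08-22 (Sun).
6 of the 8 holidays fall on weekdays; the rest are weekends and were already excluded.
Business days: 89 − 6 = 83.

83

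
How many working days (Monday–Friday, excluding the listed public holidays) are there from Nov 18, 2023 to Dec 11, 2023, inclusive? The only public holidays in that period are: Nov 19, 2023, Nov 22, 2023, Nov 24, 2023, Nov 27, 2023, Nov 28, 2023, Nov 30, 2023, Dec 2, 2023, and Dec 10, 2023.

11

Nov 18, 2023 is a Saturday.
That's 24 days from start to end, counting both.
24 = 7 × 3 + 3, so there are 3 full weeks plus 3 extra days.
Each full week contributes 5 weekdays (Mon–Fri): 3 × 5 = 15.
The 3 extra days are Sat, Sun, Mon — 1 of them qualifies.
Total: 15 + 1 = 16.
Holidays: Nov 19, 2023 (Sun); Nov 22, 2023 (Wed); Nov 24, 2023 (Fri); Nov 27, 2023 (Mon); Nov 28, 2023 (Tue); Nov 30, 2023 (Thu); Dec 2, 2023 (Sat); Dec 10, 2023 (Sun).
5 of the 8 holidays fall on weekdays; the rest are weekends and were already excluded.
Business days: 16 − 5 = 11.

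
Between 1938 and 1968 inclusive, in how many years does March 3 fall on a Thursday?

5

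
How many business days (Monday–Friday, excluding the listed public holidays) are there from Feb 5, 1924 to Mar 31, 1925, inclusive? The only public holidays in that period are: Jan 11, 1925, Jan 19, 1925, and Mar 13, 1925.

299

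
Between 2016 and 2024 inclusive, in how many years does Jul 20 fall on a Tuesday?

Day of week of July 20 in each year:
2016: Wed, 2017: Thu, 2018: Fri, 2019: Sat, 2020: Mon, 2021: Tue ✓, 2022: Wed, 2023: Thu, 2024: Sat
Tuesdays: 2021.

1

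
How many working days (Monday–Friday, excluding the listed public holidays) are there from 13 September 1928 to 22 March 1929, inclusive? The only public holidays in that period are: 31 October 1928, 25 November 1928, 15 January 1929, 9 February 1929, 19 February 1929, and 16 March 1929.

13 September 1928 is a Thursday.
That's 191 days from start to end, counting both.
191 = 7 × 27 + 2, so there are 27 full weeks plus 2 extra days.
Each full week contributes 5 weekdays (Mon–Fri): 27 × 5 = 135.
The 2 extra days are Thursday, Friday — 2 of them qualify.
Total: 135 + 2 = 137.
Holidays: 31 October 1928 (Wed); 25 November 1928 (Sun); 15 January 1929 (Tue); 9 February 1929 (Sat); 19 February 1929 (Tue); 16 March 1929 (Sat).
3 of the 6 holidays fall on weekdays; the rest are weekends and were already excluded.
Business days: 137 − 3 = 134.

134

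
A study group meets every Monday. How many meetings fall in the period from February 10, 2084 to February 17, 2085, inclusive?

February 10, 2084 is a Thursday.
From February 10, 2084 to February 17, 2085 is 374 days inclusive.
374 = 7 × 53 + 3, so there are 53 full weeks plus 3 extra days.
Each full week contributes one Monday: 53 so far.
The 3 extra days are Thu, Fri, Sat — none qualify.
Total: 53 + 0 = 53.

53 Mondays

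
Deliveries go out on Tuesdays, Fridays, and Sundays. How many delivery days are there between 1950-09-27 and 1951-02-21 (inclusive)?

63

1950-09-27 is a Wednesday.
That's 148 days from start to end, counting both.
148 = 7 × 21 + 1, so there are 21 full weeks plus 1 extra day.
Each full week contributes 3 days from the set (Tue, Fri, Sun): 21 × 3 = 63.
The 1 extra day is Wed — none qualify.
Total: 63 + 0 = 63.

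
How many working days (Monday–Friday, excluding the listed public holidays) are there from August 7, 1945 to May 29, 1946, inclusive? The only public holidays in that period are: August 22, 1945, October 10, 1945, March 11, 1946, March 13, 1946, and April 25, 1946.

207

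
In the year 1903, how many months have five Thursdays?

5

A month has five Thursdays exactly when Thursday falls within its first (length − 28) days.
Jan: 31 days, starts Thu → 5 of Thu, Fri, Sat ✓
Feb: 28 days, starts Sun → 5 of (none)
Mar: 31 days, starts Sun → 5 of Sun, Mon, Tue
Apr: 30 days, starts Wed → 5 of Wed, Thu ✓
May: 31 days, starts Fri → 5 of Fri, Sat, Sun
Jun: 30 days, starts Mon → 5 of Mon, Tue
Jul: 31 days, starts Wed → 5 of Wed, Thu, Fri ✓
Aug: 31 days, starts Sat → 5 of Sat, Sun, Mon
Sep: 30 days, starts Tue → 5 of Tue, Wed
Oct: 31 days, starts Thu → 5 of Thu, Fri, Sat ✓
Nov: 30 days, starts Sun → 5 of Sun, Mon
Dec: 31 days, starts Tue → 5 of Tue, Wed, Thu ✓
Months with five Thursdays: Jan, Apr, Jul, Oct, Dec.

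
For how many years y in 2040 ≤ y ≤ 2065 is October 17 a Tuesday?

4

Day of week of October 17 in each year:
2040: Wed, 2041: Thu, 2042: Fri, 2043: Sat, 2044: Mon, 2045: Tue ✓, 2046: Wed, 2047: Thu, 2048: Sat, 2049: Sun, 2050: Mon, 2051: Tue ✓, 2052: Thu, 2053: Fri, 2054: Sat, 2055: Sun, 2056: Tue ✓, 2057: Wed, 2058: Thu, 2059: Fri, 2060: Sun, 2061: Mon, 2062: Tue ✓, 2063: Wed, 2064: Fri, 2065: Sat
Tuesdays: 2045, 2051, 2056, 2062.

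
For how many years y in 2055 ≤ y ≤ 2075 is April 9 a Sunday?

Day of week of April 9 in each year:
2055: Fri, 2056: Sun ✓, 2057: Mon, 2058: Tue, 2059: Wed, 2060: Fri, 2061: Sat, 2062: Sun ✓, 2063: Mon, 2064: Wed, 2065: Thu, 2066: Fri, 2067: Sat, 2068: Mon, 2069: Tue, 2070: Wed, 2071: Thu, 2072: Sat, 2073: Sun ✓, 2074: Mon, 2075: Tue
Sundays: 2056, 2062, 2073.

3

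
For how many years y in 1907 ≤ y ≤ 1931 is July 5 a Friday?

4

Day of week of July 5 in each year:
1907: Fri ✓, 1908: Sun, 1909: Mon, 1910: Tue, 1911: Wed, 1912: Fri ✓, 1913: Sat, 1914: Sun, 1915: Mon, 1916: Wed, 1917: Thu, 1918: Fri ✓, 1919: Sat, 1920: Mon, 1921: Tue, 1922: Wed, 1923: Thu, 1924: Sat, 1925: Sun, 1926: Mon, 1927: Tue, 1928: Thu, 1929: Fri ✓, 1930: Sat, 1931: Sun
Fridays: 1907, 1912, 1918, 1929.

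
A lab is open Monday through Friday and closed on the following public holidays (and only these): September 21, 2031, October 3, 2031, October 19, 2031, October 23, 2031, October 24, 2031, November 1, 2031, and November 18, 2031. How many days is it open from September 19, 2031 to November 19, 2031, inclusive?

40 business days

September 19, 2031 is a Friday.
That's 62 days from start to end, counting both.
62 = 7 × 8 + 6, so there are 8 full weeks plus 6 extra days.
Each full week contributes 5 weekdays (Mon–Fri): 8 × 5 = 40.
The 6 extra days are Fri, Sat, Sun, Mon, Tue, Wed — 4 of them qualify.
Total: 40 + 4 = 44.
Holidays: September 21, 2031 (Sun); October 3, 2031 (Fri); October 19, 2031 (Sun); October 23, 2031 (Thu); October 24, 2031 (Fri); November 1, 2031 (Sat); November 18, 2031 (Tue).
4 of the 7 holidays fall on weekdays; the rest are weekends and were already excluded.
Business days: 44 − 4 = 40.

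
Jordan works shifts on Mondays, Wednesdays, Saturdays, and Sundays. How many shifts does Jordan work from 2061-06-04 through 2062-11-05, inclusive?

2061-06-04 is a Saturday.
From 2061-06-04 to 2062-11-05 is 520 days inclusive.
520 = 7 × 74 + 2, so there are 74 full weeks plus 2 extra days.
Each full week contributes 4 days from the set (Mon, Wed, Sat, Sun): 74 × 4 = 296.
The 2 extra days are Saturday, Sunday — 2 of them qualify.
Total: 296 + 2 = 298.

298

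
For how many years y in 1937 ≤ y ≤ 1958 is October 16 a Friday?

2

Day of week of October 16 in each year:
1937: Sat, 1938: Sun, 1939: Mon, 1940: Wed, 1941: Thu, 1942: Fri ✓, 1943: Sat, 1944: Mon, 1945: Tue, 1946: Wed, 1947: Thu, 1948: Sat, 1949: Sun, 1950: Mon, 1951: Tue, 1952: Thu, 1953: Fri ✓, 1954: Sat, 1955: Sun, 1956: Tue, 1957: Wed, 1958: Thu
Fridays: 1942, 1953.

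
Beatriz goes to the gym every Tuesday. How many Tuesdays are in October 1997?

1 October 1997 is a Wednesday.
The range spans 31 days (inclusive of both endpoints).
31 = 7 × 4 + 3, so there are 4 full weeks plus 3 extra days.
Each full week contributes one Tuesday: 4 so far.
The 3 extra days are Wed, Thu, Fri — none qualify.
Total: 4 + 0 = 4.

4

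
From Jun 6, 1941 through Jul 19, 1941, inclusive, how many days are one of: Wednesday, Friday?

Jun 6, 1941 is a Friday.
That's 44 days from start to end, counting both.
44 = 7 × 6 + 2, so there are 6 full weeks plus 2 extra days.
Each full week contributes 2 days from the set (Wed, Fri): 6 × 2 = 12.
The 2 extra days are Friday, Saturday — 1 of them qualifies.
Total: 12 + 1 = 13.

13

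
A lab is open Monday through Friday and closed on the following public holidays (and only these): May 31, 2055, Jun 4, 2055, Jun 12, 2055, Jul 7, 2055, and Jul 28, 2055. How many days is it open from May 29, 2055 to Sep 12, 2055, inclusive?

71 working days

May 29, 2055 is a Saturday.
From May 29, 2055 to Sep 12, 2055 is 107 days inclusive.
107 = 7 × 15 + 2, so there are 15 full weeks plus 2 extra days.
Each full week contributes 5 weekdays (Mon–Fri): 15 × 5 = 75.
The 2 extra days are Saturday, Sunday — none qualify.
Total: 75 + 0 = 75.
Holidays: May 31, 2055 (Mon); Jun 4, 2055 (Fri); Jun 12, 2055 (Sat); Jul 7, 2055 (Wed); Jul 28, 2055 (Wed).
4 of the 5 holidays fall on weekdays; the rest are weekends and were already excluded.
Business days: 75 − 4 = 71.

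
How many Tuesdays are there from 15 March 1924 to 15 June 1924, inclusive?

13 Tuesdays

15 March 1924 is a Saturday.
That's 93 days from start to end, counting both.
93 = 7 × 13 + 2, so there are 13 full weeks plus 2 extra days.
Each full week contributes one Tuesday: 13 so far.
The 2 extra days are Saturday, Sunday — none qualify.
Total: 13 + 0 = 13.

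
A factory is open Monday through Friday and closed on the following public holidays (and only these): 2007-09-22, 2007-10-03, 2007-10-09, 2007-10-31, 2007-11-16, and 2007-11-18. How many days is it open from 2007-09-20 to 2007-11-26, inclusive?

2007-09-20 is a Thursday.
That's 68 days from start to end, counting both.
68 = 7 × 9 + 5, so there are 9 full weeks plus 5 extra days.
Each full week contributes 5 weekdays (Mon–Fri): 9 × 5 = 45.
The 5 extra days are Thursday, Friday, Saturday, Sunday, Monday — 3 of them qualify.
Total: 45 + 3 = 48.
Holidays: 2007-09-22 (Sat); 2007-10-03 (Wed); 2007-10-09 (Tue); 2007-10-31 (Wed); 2007-11-16 (Fri); 2007-11-18 (Sun).
4 of the 6 holidays fall on weekdays; the rest are weekends and were already excluded.
Business days: 48 − 4 = 44.

44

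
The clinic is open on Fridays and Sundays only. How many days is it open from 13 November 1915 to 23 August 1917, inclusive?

13 November 1915 is a Saturday.
The range spans 650 days (inclusive of both endpoints).
650 = 7 × 92 + 6, so there are 92 full weeks plus 6 extra days.
Each full week contributes 2 days from the set (Fri, Sun): 92 × 2 = 184.
The 6 extra days are Sat, Sun, Mon, Tue, Wed, Thu — 1 of them qualifies.
Total: 184 + 1 = 185.

185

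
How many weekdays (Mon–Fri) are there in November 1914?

1914-11-01 is a Sunday.
That's 30 days from start to end, counting both.
30 = 7 × 4 + 2, so there are 4 full weeks plus 2 extra days.
Each full week contributes 5 weekdays (Mon–Fri): 4 × 5 = 20.
The 2 extra days are Sun, Mon — 1 of them qualifies.
Total: 20 + 1 = 21.

21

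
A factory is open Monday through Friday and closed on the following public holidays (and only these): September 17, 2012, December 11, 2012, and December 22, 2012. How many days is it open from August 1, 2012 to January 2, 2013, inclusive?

109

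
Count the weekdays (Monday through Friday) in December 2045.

Dec 1, 2045 is a Friday.
The range spans 31 days (inclusive of both endpoints).
31 = 7 × 4 + 3, so there are 4 full weeks plus 3 extra days.
Each full week contributes 5 weekdays (Mon–Fri): 4 × 5 = 20.
The 3 extra days are Friday, Saturday, Sunday — 1 of them qualifies.
Total: 20 + 1 = 21.

21 weekdays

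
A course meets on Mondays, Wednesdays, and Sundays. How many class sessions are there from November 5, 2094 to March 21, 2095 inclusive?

59

November 5, 2094 is a Friday.
That's 137 days from start to end, counting both.
137 = 7 × 19 + 4, so there are 19 full weeks plus 4 extra days.
Each full week contributes 3 days from the set (Mon, Wed, Sun): 19 × 3 = 57.
The 4 extra days are Friday, Saturday, Sunday, Monday — 2 of them qualify.
Total: 57 + 2 = 59.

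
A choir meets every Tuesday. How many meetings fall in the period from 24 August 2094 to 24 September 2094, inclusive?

24 August 2094 is a Tuesday.
The range spans 32 days (inclusive of both endpoints).
32 = 7 × 4 + 4, so there are 4 full weeks plus 4 extra days.
Each full week contributes one Tuesday: 4 so far.
The 4 extra days are Tuesday, Wednesday, Thursday, Friday — 1 of them qualifies.
Total: 4 + 1 = 5.

5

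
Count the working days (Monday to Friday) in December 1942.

1 December 1942 is a Tuesday.
From 1 December 1942 to 31 December 1942 is 31 days inclusive.
31 = 7 × 4 + 3, so there are 4 full weeks plus 3 extra days.
Each full week contributes 5 weekdays (Mon–Fri): 4 × 5 = 20.
The 3 extra days are Tuesday, Wednesday, Thursday — 3 of them qualify.
Total: 20 + 3 = 23.

23 weekdays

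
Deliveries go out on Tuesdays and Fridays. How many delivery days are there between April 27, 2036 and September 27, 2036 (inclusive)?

April 27, 2036 is a Sunday.
The range spans 154 days (inclusive of both endpoints).
154 = 7 × 22, so the span is exactly 22 full weeks.
Each full week contributes 2 days from the set (Tue, Fri): 22 × 2 = 44.

44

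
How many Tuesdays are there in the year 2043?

Jan 1, 2043 is a Thursday.
That's 365 days from start to end, counting both.
365 = 7 × 52 + 1, so there are 52 full weeks plus 1 extra day.
Each full week contributes one Tuesday: 52 so far.
The 1 extra day is Thursday — none qualify.
Total: 52 + 0 = 52.

52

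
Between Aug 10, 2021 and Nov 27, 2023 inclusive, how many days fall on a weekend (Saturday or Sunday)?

240

Aug 10, 2021 is a Tuesday.
The range spans 840 days (inclusive of both endpoints).
840 = 7 × 120, so the span is exactly 120 full weeks.
Each full week contributes 2 weekend days (Sat, Sun): 120 × 2 = 240.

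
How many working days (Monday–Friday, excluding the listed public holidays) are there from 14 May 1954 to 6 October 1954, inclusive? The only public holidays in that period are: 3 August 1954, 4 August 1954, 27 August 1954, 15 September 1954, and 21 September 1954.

14 May 1954 is a Friday.
The range spans 146 days (inclusive of both endpoints).
146 = 7 × 20 + 6, so there are 20 full weeks plus 6 extra days.
Each full week contributes 5 weekdays (Mon–Fri): 20 × 5 = 100.
The 6 extra days are Friday, Saturday, Sunday, Monday, Tuesday, Wednesday — 4 of them qualify.
Total: 100 + 4 = 104.
Holidays: 3 August 1954 (Tue); 4 August 1954 (Wed); 27 August 1954 (Fri); 15 September 1954 (Wed); 21 September 1954 (Tue).
All 5 holidays fall on weekdays, so subtract 5.
Business days: 104 − 5 = 99.

99 working days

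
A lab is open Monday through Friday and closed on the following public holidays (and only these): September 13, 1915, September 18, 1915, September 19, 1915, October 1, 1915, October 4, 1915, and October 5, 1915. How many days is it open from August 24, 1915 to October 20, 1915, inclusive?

38

August 24, 1915 is a Tuesday.
That's 58 days from start to end, counting both.
58 = 7 × 8 + 2, so there are 8 full weeks plus 2 extra days.
Each full week contributes 5 weekdays (Mon–Fri): 8 × 5 = 40.
The 2 extra days are Tuesday, Wednesday — 2 of them qualify.
Total: 40 + 2 = 42.
Holidays: September 13, 1915 (Mon); September 18, 1915 (Sat); September 19, 1915 (Sun); October 1, 1915 (Fri); October 4, 1915 (Mon); October 5, 1915 (Tue).
4 of the 6 holidays fall on weekdays; the rest are weekends and were already excluded.
Business days: 42 − 4 = 38.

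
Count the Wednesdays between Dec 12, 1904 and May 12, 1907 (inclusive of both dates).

126 Wednesdays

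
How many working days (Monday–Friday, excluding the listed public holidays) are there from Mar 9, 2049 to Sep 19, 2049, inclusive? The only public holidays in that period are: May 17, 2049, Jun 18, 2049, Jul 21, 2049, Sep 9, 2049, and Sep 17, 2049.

134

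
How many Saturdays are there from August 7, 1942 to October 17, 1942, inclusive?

11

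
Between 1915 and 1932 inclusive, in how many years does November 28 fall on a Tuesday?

2

Day of week of November 28 in each year:
1915: Sun, 1916: Tue ✓, 1917: Wed, 1918: Thu, 1919: Fri, 1920: Sun, 1921: Mon, 1922: Tue ✓, 1923: Wed, 1924: Fri, 1925: Sat, 1926: Sun, 1927: Mon, 1928: Wed, 1929: Thu, 1930: Fri, 1931: Sat, 1932: Mon
Tuesdays: 1916, 1922.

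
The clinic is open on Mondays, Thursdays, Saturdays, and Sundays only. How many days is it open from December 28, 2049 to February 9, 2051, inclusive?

233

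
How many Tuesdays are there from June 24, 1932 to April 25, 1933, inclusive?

44 Tuesdays

June 24, 1932 is a Friday.
The range spans 306 days (inclusive of both endpoints).
306 = 7 × 43 + 5, so there are 43 full weeks plus 5 extra days.
Each full week contributes one Tuesday: 43 so far.
The 5 extra days are Friday, Saturday, Sunday, Monday, Tuesday — 1 of them qualifies.
Total: 43 + 1 = 44.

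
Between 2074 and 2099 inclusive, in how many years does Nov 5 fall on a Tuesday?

4

Day of week of November 5 in each year:
2074: Mon, 2075: Tue ✓, 2076: Thu, 2077: Fri, 2078: Sat, 2079: Sun, 2080: Tue ✓, 2081: Wed, 2082: Thu, 2083: Fri, 2084: Sun, 2085: Mon, 2086: Tue ✓, 2087: Wed, 2088: Fri, 2089: Sat, 2090: Sun, 2091: Mon, 2092: Wed, 2093: Thu, 2094: Fri, 2095: Sat, 2096: Mon, 2097: Tue ✓, 2098: Wed, 2099: Thu
Tuesdays: 2075, 2080, 2086, 2097.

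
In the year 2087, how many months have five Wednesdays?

5

A month has five Wednesdays exactly when Wednesday falls within its first (length − 28) days.
Jan: 31 days, starts Wed → 5 of Wed, Thu, Fri ✓
Feb: 28 days, starts Sat → 5 of (none)
Mar: 31 days, starts Sat → 5 of Sat, Sun, Mon
Apr: 30 days, starts Tue → 5 of Tue, Wed ✓
May: 31 days, starts Thu → 5 of Thu, Fri, Sat
Jun: 30 days, starts Sun → 5 of Sun, Mon
Jul: 31 days, starts Tue → 5 of Tue, Wed, Thu ✓
Aug: 31 days, starts Fri → 5 of Fri, Sat, Sun
Sep: 30 days, starts Mon → 5 of Mon, Tue
Oct: 31 days, starts Wed → 5 of Wed, Thu, Fri ✓
Nov: 30 days, starts Sat → 5 of Sat, Sun
Dec: 31 days, starts Mon → 5 of Mon, Tue, Wed ✓
Months with five Wednesdays: Jan, Apr, Jul, Oct, Dec.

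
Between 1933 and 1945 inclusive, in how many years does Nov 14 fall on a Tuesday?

3

Day of week of November 14 in each year:
1933: Tue ✓, 1934: Wed, 1935: Thu, 1936: Sat, 1937: Sun, 1938: Mon, 1939: Tue ✓, 1940: Thu, 1941: Fri, 1942: Sat, 1943: Sun, 1944: Tue ✓, 1945: Wed
Tuesdays: 1933, 1939, 1944.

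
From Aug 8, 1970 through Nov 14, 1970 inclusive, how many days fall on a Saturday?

Aug 8, 1970 is a Saturday.
The range spans 99 days (inclusive of both endpoints).
99 = 7 × 14 + 1, so there are 14 full weeks plus 1 extra day.
Each full week contributes one Saturday: 14 so far.
The 1 extra day is Saturday — 1 of them qualifies.
Total: 14 + 1 = 15.

15 Saturdays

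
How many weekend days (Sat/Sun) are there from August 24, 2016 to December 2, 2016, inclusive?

28

August 24, 2016 is a Wednesday.
That's 101 days from start to end, counting both.
101 = 7 × 14 + 3, so there are 14 full weeks plus 3 extra days.
Each full week contributes 2 weekend days (Sat, Sun): 14 × 2 = 28.
The 3 extra days are Wednesday, Thursday, Friday — none qualify.
Total: 28 + 0 = 28.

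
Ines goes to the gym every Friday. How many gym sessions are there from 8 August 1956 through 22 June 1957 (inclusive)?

8 August 1956 is a Wednesday.
The range spans 319 days (inclusive of both endpoints).
319 = 7 × 45 + 4, so there are 45 full weeks plus 4 extra days.
Each full week contributes one Friday: 45 so far.
The 4 extra days are Wed, Thu, Fri, Sat — 1 of them qualifies.
Total: 45 + 1 = 46.

46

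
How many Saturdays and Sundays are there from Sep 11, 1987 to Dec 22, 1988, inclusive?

134

Sep 11, 1987 is a Friday.
From Sep 11, 1987 to Dec 22, 1988 is 469 days inclusive.
469 = 7 × 67, so the span is exactly 67 full weeks.
Each full week contributes 2 weekend days (Sat, Sun): 67 × 2 = 134.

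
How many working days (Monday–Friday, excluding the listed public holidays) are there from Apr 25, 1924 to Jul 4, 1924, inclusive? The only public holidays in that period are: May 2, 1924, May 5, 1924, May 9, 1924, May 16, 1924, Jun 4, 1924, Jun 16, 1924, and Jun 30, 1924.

44 working days

Apr 25, 1924 is a Friday.
That's 71 days from start to end, counting both.
71 = 7 × 10 + 1, so there are 10 full weeks plus 1 extra day.
Each full week contributes 5 weekdays (Mon–Fri): 10 × 5 = 50.
The 1 extra day is Friday — 1 of them qualifies.
Total: 50 + 1 = 51.
Holidays: May 2, 1924 (Fri); May 5, 1924 (Mon); May 9, 1924 (Fri); May 16, 1924 (Fri); Jun 4, 1924 (Wed); Jun 16, 1924 (Mon); Jun 30, 1924 (Mon).
All 7 holidays fall on weekdays, so subtract 7.
Business days: 51 − 7 = 44.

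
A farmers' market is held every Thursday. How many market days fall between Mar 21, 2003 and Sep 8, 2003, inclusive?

Mar 21, 2003 is a Friday.
That's 172 days from start to end, counting both.
172 = 7 × 24 + 4, so there are 24 full weeks plus 4 extra days.
Each full week contributes one Thursday: 24 so far.
The 4 extra days are Fri, Sat, Sun, Mon — none qualify.
Total: 24 + 0 = 24.

24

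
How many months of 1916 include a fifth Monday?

4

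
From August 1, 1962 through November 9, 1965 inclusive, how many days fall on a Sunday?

August 1, 1962 is a Wednesday.
From August 1, 1962 to November 9, 1965 is 1197 days inclusive.
1197 = 7 × 171, so the span is exactly 171 full weeks.
Each full week contributes one Sunday: 171 so far.

171 Sundays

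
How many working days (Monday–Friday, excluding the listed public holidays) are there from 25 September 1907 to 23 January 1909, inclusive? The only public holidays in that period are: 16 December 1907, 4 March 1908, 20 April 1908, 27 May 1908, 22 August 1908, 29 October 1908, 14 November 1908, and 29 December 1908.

25 September 1907 is a Wednesday.
That's 487 days from start to end, counting both.
487 = 7 × 69 + 4, so there are 69 full weeks plus 4 extra days.
Each full week contributes 5 weekdays (Mon–Fri): 69 × 5 = 345.
The 4 extra days are Wednesday, Thursday, Friday, Saturday — 3 of them qualify.
Total: 345 + 3 = 348.
Holidays: 16 December 1907 (Mon); 4 March 1908 (Wed); 20 April 1908 (Mon); 27 May 1908 (Wed); 22 August 1908 (Sat); 29 October 1908 (Thu); 14 November 1908 (Sat); 29 December 1908 (Tue).
6 of the 8 holidays fall on weekdays; the rest are weekends and were already excluded.
Business days: 348 − 6 = 342.

342 working days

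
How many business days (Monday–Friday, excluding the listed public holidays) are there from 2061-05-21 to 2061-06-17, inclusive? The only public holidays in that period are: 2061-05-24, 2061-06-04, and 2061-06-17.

2061-05-21 is a Saturday.
From 2061-05-21 to 2061-06-17 is 28 days inclusive.
28 = 7 × 4, so the span is exactly 4 full weeks.
Each full week contributes 5 weekdays (Mon–Fri): 4 × 5 = 20.
Holidays: 2061-05-24 (Tue); 2061-06-04 (Sat); 2061-06-17 (Fri).
2 of the 3 holidays fall on weekdays; the rest are weekends and were already excluded.
Business days: 20 − 2 = 18.

18 business days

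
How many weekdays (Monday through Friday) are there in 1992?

262 weekdays

January 1, 1992 is a Wednesday.
From January 1, 1992 to December 31, 1992 is 366 days inclusive.
366 = 7 × 52 + 2, so there are 52 full weeks plus 2 extra days.
Each full week contributes 5 weekdays (Mon–Fri): 52 × 5 = 260.
The 2 extra days are Wed, Thu — 2 of them qualify.
Total: 260 + 2 = 262.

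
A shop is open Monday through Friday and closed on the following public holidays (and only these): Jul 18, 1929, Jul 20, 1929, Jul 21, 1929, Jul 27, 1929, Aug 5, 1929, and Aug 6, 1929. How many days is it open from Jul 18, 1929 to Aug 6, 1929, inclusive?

11 working days

Jul 18, 1929 is a Thursday.
The range spans 20 days (inclusive of both endpoints).
20 = 7 × 2 + 6, so there are 2 full weeks plus 6 extra days.
Each full week contributes 5 weekdays (Mon–Fri): 2 × 5 = 10.
The 6 extra days are Thursday, Friday, Saturday, Sunday, Monday, Tuesday — 4 of them qualify.
Total: 10 + 4 = 14.
Holidays: Jul 18, 1929 (Thu); Jul 20, 1929 (Sat); Jul 21, 1929 (Sun); Jul 27, 1929 (Sat); Aug 5, 1929 (Mon); Aug 6, 1929 (Tue).
3 of the 6 holidays fall on weekdays; the rest are weekends and were already excluded.
Business days: 14 − 3 = 11.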